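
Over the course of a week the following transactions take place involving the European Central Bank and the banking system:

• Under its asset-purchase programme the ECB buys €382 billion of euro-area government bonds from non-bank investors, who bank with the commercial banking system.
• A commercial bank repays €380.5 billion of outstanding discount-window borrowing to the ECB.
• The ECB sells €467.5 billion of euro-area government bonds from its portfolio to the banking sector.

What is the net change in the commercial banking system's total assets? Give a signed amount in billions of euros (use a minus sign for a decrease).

ECB balance sheet:
  Assets:      Securities −€85.5B, Loans to banks −€380.5B
  Liabilities: Bank reserves −€466B
Commercial banking system:
  Assets:      Reserves at CB −€466B, Securities +€467.5B
  Liabilities: Checkable deposits +€382B, Borrowings from CB −€380.5B
Change in total bank assets = +€1.5 billion.

+€1.5 billion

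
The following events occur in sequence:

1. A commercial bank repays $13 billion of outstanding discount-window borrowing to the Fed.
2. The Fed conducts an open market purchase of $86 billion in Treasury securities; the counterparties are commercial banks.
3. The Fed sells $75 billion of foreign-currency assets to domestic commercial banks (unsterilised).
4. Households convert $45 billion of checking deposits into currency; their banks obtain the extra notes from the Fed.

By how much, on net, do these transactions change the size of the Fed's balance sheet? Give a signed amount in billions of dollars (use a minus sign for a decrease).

-$2 billion

Discount-window repayment $13 billion: a Fed asset is shed → −$13B.
OMO purchase (from banks) $86 billion: a Fed asset is acquired → +$86B.
FX sale $75 billion: a Fed asset is shed → −$75B.
Currency withdrawal $45 billion: only the composition of liabilities changes → 0.
Net: −13 + 86 − 75 + 0 = -$2 billion.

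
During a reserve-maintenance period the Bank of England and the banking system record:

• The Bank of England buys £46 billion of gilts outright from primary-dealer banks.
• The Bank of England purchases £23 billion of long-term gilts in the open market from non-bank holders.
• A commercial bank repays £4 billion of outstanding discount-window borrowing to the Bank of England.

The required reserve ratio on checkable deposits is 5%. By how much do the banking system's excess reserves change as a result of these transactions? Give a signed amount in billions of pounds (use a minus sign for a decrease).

+£63.85 billion

OMO purchase (from banks) £46 billion: reserves +£46B, deposits 0.
Asset purchase (from non-banks) £23 billion: reserves +£23B, deposits +£23B.
Discount-window repayment £4 billion: reserves −£4B, deposits 0.
Totals: Δreserves = +£65B, Δdeposits = +£23B.
Δrequired reserves = 5% × +£23B = +£1.15B.
Δexcess reserves = Δreserves − Δrequired = +£65B − (+£1.15B) = +£63.85 billion.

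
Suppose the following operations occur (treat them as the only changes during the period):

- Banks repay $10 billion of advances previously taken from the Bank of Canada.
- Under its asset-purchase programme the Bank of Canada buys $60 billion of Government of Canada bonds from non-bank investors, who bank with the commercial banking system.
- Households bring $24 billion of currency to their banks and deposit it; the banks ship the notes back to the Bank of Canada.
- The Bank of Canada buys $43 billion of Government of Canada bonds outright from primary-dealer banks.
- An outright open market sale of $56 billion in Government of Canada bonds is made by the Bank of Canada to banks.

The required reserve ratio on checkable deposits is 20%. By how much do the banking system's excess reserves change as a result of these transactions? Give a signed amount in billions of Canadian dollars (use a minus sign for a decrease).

Discount-window repayment $10 billion: reserves −$10B, deposits 0.
Asset purchase (from non-banks) $60 billion: reserves +$60B, deposits +$60B.
Currency deposit $24 billion: reserves +$24B, deposits +$24B.
OMO purchase (from banks) $43 billion: reserves +$43B, deposits 0.
OMO sale (to banks) $56 billion: reserves −$56B, deposits 0.
Totals: Δreserves = +$61B, Δdeposits = +$84B.
Δrequired reserves = 20% × +$84B = +$16.8B.
Δexcess reserves = Δreserves − Δrequired = +$61B − (+$16.8B) = +$44.2 billion.

+$44.2 billion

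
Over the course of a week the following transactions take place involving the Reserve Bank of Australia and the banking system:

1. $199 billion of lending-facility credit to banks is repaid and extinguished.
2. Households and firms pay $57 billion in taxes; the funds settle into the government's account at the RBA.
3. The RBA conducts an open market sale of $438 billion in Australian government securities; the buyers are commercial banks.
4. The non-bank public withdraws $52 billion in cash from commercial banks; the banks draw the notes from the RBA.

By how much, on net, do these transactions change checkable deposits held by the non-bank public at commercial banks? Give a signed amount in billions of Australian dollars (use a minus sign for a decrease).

-$109 billion

Discount-window repayment $199 billion: the counterparty is a bank, so public deposits are unchanged → 0.
Government account inflow $57 billion: non-bank counterparties' bank balances fall → −$57B.
OMO sale (to banks) $438 billion: the counterparty is a bank, so public deposits are unchanged → 0.
Currency withdrawal $52 billion: non-bank counterparties' bank balances fall → −$52B.
Net: 0 − 57 + 0 − 52 = -$109 billion.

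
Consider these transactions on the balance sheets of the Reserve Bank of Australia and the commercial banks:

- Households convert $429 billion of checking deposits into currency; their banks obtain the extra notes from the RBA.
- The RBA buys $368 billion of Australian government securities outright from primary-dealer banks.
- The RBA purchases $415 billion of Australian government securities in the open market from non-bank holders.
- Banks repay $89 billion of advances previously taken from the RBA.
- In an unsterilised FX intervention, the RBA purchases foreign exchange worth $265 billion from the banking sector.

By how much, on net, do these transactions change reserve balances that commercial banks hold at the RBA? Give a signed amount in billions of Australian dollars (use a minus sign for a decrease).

RBA balance sheet:
  Assets:      Securities +$783B, Loans to banks −$89B, Foreign assets +$265B
  Liabilities: Bank reserves +$530B, Currency in circulation +$429B
So the change in reserve balances that commercial banks hold at the RBA is +$530 billion.

+$530 billion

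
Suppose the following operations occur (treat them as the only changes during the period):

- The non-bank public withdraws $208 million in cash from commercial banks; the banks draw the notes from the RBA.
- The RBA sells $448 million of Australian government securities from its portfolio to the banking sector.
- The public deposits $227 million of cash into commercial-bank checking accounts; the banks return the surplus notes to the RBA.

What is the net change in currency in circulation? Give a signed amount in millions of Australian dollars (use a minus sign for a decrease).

-$19 million

RBA balance sheet:
  Assets:      Securities −$448M
  Liabilities: Bank reserves −$429M, Currency in circulation −$19M
Commercial banking system:
  Assets:      Reserves at CB −$429M, Securities +$448M
  Liabilities: Checkable deposits +$19M
So the change in currency in circulation is -$19 million.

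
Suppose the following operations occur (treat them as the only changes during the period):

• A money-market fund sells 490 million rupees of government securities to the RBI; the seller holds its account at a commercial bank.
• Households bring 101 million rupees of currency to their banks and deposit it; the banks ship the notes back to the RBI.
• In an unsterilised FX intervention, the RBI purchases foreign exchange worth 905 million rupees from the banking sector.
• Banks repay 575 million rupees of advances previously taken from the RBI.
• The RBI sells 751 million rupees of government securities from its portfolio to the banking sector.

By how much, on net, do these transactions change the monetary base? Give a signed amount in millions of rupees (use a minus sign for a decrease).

RBI balance sheet:
  Assets:      Securities −261M, Loans to banks −575M, Foreign assets +905M
  Liabilities: Bank reserves +170M, Currency in circulation −101M
Monetary base = currency + reserves: −101M + (+170M) = +69 million.

+69 million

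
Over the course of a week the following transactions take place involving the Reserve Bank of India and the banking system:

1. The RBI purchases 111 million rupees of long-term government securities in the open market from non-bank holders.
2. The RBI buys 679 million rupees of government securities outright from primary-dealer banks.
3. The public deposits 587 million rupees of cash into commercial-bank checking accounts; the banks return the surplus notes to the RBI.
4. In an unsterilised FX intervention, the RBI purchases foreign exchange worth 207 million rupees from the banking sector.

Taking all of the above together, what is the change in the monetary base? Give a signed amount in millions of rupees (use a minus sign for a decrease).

Asset purchase (from non-banks) 111 million rupees: RBI balance sheet expands → +111M.
OMO purchase (from banks) 679 million rupees: RBI balance sheet expands → +679M.
Currency deposit 587 million rupees: just a shift between currency and reserves — both are base money → 0.
FX purchase 207 million rupees: RBI balance sheet expands → +207M.
Net: 111 + 679 + 0 + 207 = +997 million.

+997 million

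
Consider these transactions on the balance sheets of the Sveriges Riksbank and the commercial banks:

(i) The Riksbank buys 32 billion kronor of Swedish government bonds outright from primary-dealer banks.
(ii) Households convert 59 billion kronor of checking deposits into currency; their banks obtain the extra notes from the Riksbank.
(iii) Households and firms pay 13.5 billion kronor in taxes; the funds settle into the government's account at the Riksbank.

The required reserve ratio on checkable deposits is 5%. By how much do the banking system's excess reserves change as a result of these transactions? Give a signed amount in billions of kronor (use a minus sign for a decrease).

-36.875 billion

OMO purchase (from banks) 32 billion kronor: reserves +32B, deposits 0.
Currency withdrawal 59 billion kronor: reserves −59B, deposits −59B.
Government account inflow 13.5 billion kronor: reserves −13.5B, deposits −13.5B.
Totals: Δreserves = −40.5B, Δdeposits = −72.5B.
Δrequired reserves = 5% × −72.5B = −3.625B.
Δexcess reserves = Δreserves − Δrequired = −40.5B − (−3.625B) = -36.875 billion.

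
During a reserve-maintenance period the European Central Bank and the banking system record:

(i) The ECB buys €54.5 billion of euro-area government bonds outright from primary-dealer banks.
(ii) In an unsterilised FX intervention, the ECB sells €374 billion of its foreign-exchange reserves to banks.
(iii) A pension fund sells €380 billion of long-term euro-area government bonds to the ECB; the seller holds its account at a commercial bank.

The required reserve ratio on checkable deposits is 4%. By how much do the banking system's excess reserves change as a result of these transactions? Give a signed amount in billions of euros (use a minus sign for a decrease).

OMO purchase (from banks) €54.5 billion: reserves +€54.5B, deposits 0.
FX sale €374 billion: reserves −€374B, deposits 0.
Asset purchase (from non-banks) €380 billion: reserves +€380B, deposits +€380B.
Totals: Δreserves = +€60.5B, Δdeposits = +€380B.
Δrequired reserves = 4% × +€380B = +€15.2B.
Δexcess reserves = Δreserves − Δrequired = +€60.5B − (+€15.2B) = +€45.3 billion.

+€45.3 billion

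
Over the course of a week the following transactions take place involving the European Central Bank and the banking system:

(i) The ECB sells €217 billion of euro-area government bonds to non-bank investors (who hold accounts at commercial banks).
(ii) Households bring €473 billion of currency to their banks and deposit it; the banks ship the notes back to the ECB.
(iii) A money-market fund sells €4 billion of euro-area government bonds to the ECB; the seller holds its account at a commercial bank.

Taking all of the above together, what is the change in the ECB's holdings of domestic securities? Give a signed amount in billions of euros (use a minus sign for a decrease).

-€213 billion

Asset sale (to non-banks) €217 billion: securities removed from the ECB's portfolio → −€217B.
Currency deposit €473 billion: the ECB's securities portfolio is untouched → 0.
Asset purchase (from non-banks) €4 billion: securities added to the ECB's portfolio → +€4B.
Net: −217 + 0 + 4 = -€213 billion.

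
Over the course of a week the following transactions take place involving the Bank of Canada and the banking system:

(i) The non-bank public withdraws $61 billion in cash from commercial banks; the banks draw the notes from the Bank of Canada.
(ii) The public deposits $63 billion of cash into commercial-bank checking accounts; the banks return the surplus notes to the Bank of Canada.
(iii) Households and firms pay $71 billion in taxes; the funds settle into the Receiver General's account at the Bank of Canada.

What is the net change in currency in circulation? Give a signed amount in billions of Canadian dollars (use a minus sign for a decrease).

-$2 billion

Currency withdrawal $61 billion: notes leave the central bank → +$61B.
Currency deposit $63 billion: notes return to the central bank → −$63B.
Government account inflow $71 billion: no currency enters or leaves circulation → 0.
Net: 61 − 63 + 0 = -$2 billion.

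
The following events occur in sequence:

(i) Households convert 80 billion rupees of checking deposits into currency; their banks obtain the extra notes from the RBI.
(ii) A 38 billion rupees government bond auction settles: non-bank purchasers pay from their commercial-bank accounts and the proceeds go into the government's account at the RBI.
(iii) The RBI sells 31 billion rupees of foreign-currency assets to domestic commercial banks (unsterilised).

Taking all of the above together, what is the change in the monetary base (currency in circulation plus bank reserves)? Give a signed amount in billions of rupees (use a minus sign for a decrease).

Currency withdrawal 80 billion rupees: just a shift between currency and reserves — both are base money → 0.
Government account inflow 38 billion rupees: reserves shift to a non-base liability → −38B.
FX sale 31 billion rupees: RBI balance sheet contracts → −31B.
Net: 0 − 38 − 31 = -69 billion.

-69 billion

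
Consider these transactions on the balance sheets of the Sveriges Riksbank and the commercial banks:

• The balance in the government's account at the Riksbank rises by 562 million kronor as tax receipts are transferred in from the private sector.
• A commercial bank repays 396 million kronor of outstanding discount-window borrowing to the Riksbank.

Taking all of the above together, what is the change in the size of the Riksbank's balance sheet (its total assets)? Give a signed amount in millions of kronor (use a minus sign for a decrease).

-396 million

Riksbank balance sheet:
  Assets:      Loans to banks −396M
  Liabilities: Bank reserves −958M, Government deposits +562M
Change in total Riksbank assets = -396 million.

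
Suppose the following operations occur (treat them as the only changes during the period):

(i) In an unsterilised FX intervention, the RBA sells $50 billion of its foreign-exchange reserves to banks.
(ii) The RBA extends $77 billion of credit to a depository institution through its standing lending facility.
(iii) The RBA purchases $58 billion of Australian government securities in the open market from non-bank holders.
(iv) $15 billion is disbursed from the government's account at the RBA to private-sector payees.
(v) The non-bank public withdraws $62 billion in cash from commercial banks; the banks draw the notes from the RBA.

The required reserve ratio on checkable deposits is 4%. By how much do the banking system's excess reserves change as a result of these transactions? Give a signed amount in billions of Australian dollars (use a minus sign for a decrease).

FX sale $50 billion: reserves −$50B, deposits 0.
Discount-window loan $77 billion: reserves +$77B, deposits 0.
Asset purchase (from non-banks) $58 billion: reserves +$58B, deposits +$58B.
Government spending $15 billion: reserves +$15B, deposits +$15B.
Currency withdrawal $62 billion: reserves −$62B, deposits −$62B.
Totals: Δreserves = +$38B, Δdeposits = +$11B.
Δrequired reserves = 4% × +$11B = +$0.44B.
Δexcess reserves = Δreserves − Δrequired = +$38B − (+$0.44B) = +$37.56 billion.

+$37.56 billion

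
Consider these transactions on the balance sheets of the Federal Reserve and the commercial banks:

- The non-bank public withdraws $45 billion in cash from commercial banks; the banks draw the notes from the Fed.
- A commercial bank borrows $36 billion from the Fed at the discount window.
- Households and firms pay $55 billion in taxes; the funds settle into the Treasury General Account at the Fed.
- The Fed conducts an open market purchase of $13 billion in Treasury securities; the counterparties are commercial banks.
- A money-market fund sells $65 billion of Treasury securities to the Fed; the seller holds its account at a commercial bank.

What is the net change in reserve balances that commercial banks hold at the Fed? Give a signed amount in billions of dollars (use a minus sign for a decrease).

Currency withdrawal $45 billion: banks swap reserves for currency → −$45B.
Discount-window loan $36 billion: the loan is credited to the bank's reserve account → +$36B.
Government account inflow $55 billion: funds move from bank reserves into the government account → −$55B.
OMO purchase (from banks) $13 billion: the Fed pays by crediting reserve accounts → +$13B.
Asset purchase (from non-banks) $65 billion: the Fed pays by crediting reserve accounts → +$65B.
Net: −45 + 36 − 55 + 13 + 65 = +$14 billion.

+$14 billion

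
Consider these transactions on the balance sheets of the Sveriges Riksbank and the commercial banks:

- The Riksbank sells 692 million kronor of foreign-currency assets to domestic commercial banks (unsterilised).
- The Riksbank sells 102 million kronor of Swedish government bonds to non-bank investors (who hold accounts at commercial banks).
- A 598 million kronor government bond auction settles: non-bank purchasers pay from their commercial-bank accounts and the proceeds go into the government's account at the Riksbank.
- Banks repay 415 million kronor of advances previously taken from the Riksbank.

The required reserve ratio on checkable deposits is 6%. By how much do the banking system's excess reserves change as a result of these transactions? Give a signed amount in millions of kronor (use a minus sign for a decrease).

-1765 million

FX sale 692 million kronor: reserves −692M, deposits 0.
Asset sale (to non-banks) 102 million kronor: reserves −102M, deposits −102M.
Government account inflow 598 million kronor: reserves −598M, deposits −598M.
Discount-window repayment 415 million kronor: reserves −415M, deposits 0.
Totals: Δreserves = −1807M, Δdeposits = −700M.
Δrequired reserves = 6% × −700M = −42M.
Δexcess reserves = Δreserves − Δrequired = −1807M − (−42M) = -1765 million.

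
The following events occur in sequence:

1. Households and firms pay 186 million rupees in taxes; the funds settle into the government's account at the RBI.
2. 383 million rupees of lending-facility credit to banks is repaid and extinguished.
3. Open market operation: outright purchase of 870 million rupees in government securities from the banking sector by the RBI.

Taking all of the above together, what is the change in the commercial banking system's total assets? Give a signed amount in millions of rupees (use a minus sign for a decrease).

-569 million

RBI balance sheet:
  Assets:      Securities +870M, Loans to banks −383M
  Liabilities: Bank reserves +301M, Government deposits +186M
Commercial banking system:
  Assets:      Reserves at CB +301M, Securities −870M
  Liabilities: Checkable deposits −186M, Borrowings from CB −383M
Change in total bank assets = -569 million.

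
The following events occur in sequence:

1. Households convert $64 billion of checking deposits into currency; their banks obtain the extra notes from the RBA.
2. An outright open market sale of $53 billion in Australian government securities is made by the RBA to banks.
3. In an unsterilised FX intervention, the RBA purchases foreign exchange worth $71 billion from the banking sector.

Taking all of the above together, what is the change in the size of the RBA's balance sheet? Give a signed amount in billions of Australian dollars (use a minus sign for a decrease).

+$18 billion

RBA balance sheet:
  Assets:      Securities −$53B, Foreign assets +$71B
  Liabilities: Bank reserves −$46B, Currency in circulation +$64B
Change in total RBA assets = +$18 billion.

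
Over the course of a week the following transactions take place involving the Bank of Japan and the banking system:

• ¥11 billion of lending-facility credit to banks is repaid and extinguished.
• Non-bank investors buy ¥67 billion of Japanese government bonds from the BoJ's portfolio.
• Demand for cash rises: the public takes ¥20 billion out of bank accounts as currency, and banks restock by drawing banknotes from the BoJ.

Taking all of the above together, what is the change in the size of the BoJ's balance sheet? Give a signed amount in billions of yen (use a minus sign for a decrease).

Discount-window repayment ¥11 billion: a BoJ asset is shed → −¥11B.
Asset sale (to non-banks) ¥67 billion: a BoJ asset is shed → −¥67B.
Currency withdrawal ¥20 billion: only the composition of liabilities changes → 0.
Net: −11 − 67 + 0 = -¥78 billion.

-¥78 billion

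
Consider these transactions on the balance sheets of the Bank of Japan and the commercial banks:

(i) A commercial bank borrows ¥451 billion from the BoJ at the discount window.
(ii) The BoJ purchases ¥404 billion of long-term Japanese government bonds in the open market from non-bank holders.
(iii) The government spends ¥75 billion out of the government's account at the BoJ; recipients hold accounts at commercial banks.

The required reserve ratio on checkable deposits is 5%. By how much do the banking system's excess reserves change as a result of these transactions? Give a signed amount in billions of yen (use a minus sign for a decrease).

Discount-window loan ¥451 billion: reserves +¥451B, deposits 0.
Asset purchase (from non-banks) ¥404 billion: reserves +¥404B, deposits +¥404B.
Government spending ¥75 billion: reserves +¥75B, deposits +¥75B.
Totals: Δreserves = +¥930B, Δdeposits = +¥479B.
Δrequired reserves = 5% × +¥479B = +¥23.95B.
Δexcess reserves = Δreserves − Δrequired = +¥930B − (+¥23.95B) = +¥906.05 billion.

+¥906.05 billion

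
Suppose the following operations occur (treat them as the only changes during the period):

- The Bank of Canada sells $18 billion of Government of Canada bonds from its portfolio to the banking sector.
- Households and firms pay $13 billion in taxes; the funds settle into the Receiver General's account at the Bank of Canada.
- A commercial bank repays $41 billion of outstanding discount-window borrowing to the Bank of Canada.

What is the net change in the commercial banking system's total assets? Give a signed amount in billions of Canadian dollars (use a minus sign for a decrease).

Bank of Canada balance sheet:
  Assets:      Securities −$18B, Loans to banks −$41B
  Liabilities: Bank reserves −$72B, Government deposits +$13B
Commercial banking system:
  Assets:      Reserves at CB −$72B, Securities +$18B
  Liabilities: Checkable deposits −$13B, Borrowings from CB −$41B
Change in total bank assets = -$54 billion.

-$54 billion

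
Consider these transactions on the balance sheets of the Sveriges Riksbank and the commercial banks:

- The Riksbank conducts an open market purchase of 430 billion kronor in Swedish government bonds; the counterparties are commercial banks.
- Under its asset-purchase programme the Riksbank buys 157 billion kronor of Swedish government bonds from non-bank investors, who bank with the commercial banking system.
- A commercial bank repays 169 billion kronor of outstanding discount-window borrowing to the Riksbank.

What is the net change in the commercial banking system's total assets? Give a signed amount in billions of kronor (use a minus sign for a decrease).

-12 billion

OMO purchase (from banks) 430 billion kronor: just an asset swap on bank balance sheets → 0.
Asset purchase (from non-banks) 157 billion kronor: bank balance sheets expand → +157B.
Discount-window repayment 169 billion kronor: bank balance sheets shrink → −169B.
Net: 0 + 157 − 169 = -12 billion.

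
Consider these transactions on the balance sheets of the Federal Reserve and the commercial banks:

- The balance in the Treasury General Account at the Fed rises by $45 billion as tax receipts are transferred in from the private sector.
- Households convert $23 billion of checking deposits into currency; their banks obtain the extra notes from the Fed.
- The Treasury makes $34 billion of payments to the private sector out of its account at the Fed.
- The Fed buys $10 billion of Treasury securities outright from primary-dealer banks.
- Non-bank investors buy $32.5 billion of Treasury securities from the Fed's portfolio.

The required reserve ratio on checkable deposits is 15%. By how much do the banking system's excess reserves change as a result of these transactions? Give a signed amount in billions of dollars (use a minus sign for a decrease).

-$46.525 billion

Government account inflow $45 billion: reserves −$45B, deposits −$45B.
Currency withdrawal $23 billion: reserves −$23B, deposits −$23B.
Government spending $34 billion: reserves +$34B, deposits +$34B.
OMO purchase (from banks) $10 billion: reserves +$10B, deposits 0.
Asset sale (to non-banks) $32.5 billion: reserves −$32.5B, deposits −$32.5B.
Totals: Δreserves = −$56.5B, Δdeposits = −$66.5B.
Δrequired reserves = 15% × −$66.5B = −$9.975B.
Δexcess reserves = Δreserves − Δrequired = −$56.5B − (−$9.975B) = -$46.525 billion.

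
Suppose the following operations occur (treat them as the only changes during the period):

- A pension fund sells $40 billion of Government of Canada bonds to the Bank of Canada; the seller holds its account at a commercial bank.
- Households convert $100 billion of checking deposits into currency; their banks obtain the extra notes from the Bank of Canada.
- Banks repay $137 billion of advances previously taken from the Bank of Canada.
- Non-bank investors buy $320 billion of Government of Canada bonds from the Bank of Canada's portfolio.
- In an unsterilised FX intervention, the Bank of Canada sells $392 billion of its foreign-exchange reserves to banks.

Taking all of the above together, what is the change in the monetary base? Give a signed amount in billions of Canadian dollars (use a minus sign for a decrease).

Bank of Canada balance sheet:
  Assets:      Securities −$280B, Loans to banks −$137B, Foreign assets −$392B
  Liabilities: Bank reserves −$909B, Currency in circulation +$100B
Monetary base = currency + reserves: +$100B + (−$909B) = -$809 billion.

-$809 billion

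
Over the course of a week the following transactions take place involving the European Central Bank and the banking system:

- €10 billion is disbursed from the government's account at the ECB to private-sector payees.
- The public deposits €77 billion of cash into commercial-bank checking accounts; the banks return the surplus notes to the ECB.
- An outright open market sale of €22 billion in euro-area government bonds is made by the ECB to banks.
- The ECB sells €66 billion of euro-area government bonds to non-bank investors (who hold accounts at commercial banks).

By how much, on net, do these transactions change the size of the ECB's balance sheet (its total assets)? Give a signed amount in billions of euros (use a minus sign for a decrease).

-€88 billion

ECB balance sheet:
  Assets:      Securities −€88B
  Liabilities: Bank reserves −€1B, Currency in circulation −€77B, Government deposits −€10B
Change in total ECB assets = -€88 billion.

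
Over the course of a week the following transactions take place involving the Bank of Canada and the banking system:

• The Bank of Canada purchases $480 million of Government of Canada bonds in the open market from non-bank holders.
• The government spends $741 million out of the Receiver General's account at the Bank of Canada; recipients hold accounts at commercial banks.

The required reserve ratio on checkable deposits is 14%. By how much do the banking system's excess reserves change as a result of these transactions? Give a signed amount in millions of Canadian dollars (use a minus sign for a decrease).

Asset purchase (from non-banks) $480 million: reserves +$480M, deposits +$480M.
Government spending $741 million: reserves +$741M, deposits +$741M.
Totals: Δreserves = +$1221M, Δdeposits = +$1221M.
Δrequired reserves = 14% × +$1221M = +$170.94M.
Δexcess reserves = Δreserves − Δrequired = +$1221M − (+$170.94M) = +$1050.06 million.

+$1050.06 million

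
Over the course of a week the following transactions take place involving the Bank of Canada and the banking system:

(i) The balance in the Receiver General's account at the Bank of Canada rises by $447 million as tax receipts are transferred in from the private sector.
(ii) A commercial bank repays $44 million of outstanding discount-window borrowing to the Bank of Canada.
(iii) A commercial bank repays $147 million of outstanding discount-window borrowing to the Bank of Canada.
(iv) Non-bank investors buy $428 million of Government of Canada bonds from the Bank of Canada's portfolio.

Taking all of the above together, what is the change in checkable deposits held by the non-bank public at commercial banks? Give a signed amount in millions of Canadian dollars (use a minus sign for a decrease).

Government account inflow $447 million: non-bank counterparties' bank balances fall → −$447M.
Discount-window repayment $44 million: the counterparty is a bank, so public deposits are unchanged → 0.
Discount-window repayment $147 million: the counterparty is a bank, so public deposits are unchanged → 0.
Asset sale (to non-banks) $428 million: non-bank counterparties' bank balances fall → −$428M.
Net: −447 + 0 + 0 − 428 = -$875 million.

-$875 million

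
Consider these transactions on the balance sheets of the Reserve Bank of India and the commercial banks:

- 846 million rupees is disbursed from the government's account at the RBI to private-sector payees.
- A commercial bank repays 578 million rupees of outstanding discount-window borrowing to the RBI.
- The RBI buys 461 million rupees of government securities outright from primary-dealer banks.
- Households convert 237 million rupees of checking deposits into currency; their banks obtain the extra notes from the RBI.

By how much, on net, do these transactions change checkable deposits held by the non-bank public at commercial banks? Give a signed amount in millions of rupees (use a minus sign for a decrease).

RBI balance sheet:
  Assets:      Securities +461M, Loans to banks −578M
  Liabilities: Bank reserves +492M, Currency in circulation +237M, Government deposits −846M
Commercial banking system:
  Assets:      Reserves at CB +492M, Securities −461M
  Liabilities: Checkable deposits +609M, Borrowings from CB −578M
So the change in checkable deposits held by the non-bank public at commercial banks is +609 million.

+609 million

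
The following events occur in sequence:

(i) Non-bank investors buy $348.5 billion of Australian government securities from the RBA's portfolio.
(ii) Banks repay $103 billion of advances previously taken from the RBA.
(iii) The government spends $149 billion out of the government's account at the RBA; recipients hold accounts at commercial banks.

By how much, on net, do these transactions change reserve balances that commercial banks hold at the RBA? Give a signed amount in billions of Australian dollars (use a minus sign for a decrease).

Asset sale (to non-banks) $348.5 billion: the non-bank buyers' banks settle from reserves → −$348.5B.
Discount-window repayment $103 billion: repayment is debited from reserves → −$103B.
Government spending $149 billion: government payments flow into bank reserve accounts → +$149B.
Net: −348.5 − 103 + 149 = -$302.5 billion.

-$302.5 billion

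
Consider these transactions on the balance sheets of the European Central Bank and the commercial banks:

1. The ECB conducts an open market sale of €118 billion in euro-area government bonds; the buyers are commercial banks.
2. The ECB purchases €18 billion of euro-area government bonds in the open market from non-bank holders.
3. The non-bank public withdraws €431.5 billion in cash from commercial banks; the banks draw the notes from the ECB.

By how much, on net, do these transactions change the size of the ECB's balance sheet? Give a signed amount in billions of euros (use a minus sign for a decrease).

-€100 billion

ECB balance sheet:
  Assets:      Securities −€100B
  Liabilities: Bank reserves −€531.5B, Currency in circulation +€431.5B
Commercial banking system:
  Assets:      Reserves at CB −€531.5B, Securities +€118B
  Liabilities: Checkable deposits −€413.5B
Change in total ECB assets = -€100 billion.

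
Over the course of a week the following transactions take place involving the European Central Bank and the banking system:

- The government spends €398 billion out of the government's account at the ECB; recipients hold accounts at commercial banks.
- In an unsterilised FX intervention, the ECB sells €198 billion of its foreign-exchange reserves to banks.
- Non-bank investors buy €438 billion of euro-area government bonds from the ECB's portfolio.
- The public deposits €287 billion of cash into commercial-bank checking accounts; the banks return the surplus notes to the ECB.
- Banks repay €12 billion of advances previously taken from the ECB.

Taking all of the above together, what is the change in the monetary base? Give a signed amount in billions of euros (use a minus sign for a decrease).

-€250 billion

Government spending €398 billion: a non-base liability converts back to reserves → +€398B.
FX sale €198 billion: ECB balance sheet contracts → −€198B.
Asset sale (to non-banks) €438 billion: ECB balance sheet contracts → −€438B.
Currency deposit €287 billion: just a shift between currency and reserves — both are base money → 0.
Discount-window repayment €12 billion: ECB balance sheet contracts → −€12B.
Net: 398 − 198 − 438 + 0 − 12 = -€250 billion.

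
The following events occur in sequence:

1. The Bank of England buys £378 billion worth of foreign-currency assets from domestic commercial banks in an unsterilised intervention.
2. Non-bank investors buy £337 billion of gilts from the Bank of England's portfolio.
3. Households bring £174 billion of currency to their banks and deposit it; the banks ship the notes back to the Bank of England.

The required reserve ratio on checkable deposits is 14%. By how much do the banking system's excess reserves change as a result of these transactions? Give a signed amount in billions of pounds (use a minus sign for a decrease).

+£237.82 billion

FX purchase £378 billion: reserves +£378B, deposits 0.
Asset sale (to non-banks) £337 billion: reserves −£337B, deposits −£337B.
Currency deposit £174 billion: reserves +£174B, deposits +£174B.
Totals: Δreserves = +£215B, Δdeposits = −£163B.
Δrequired reserves = 14% × −£163B = −£22.82B.
Δexcess reserves = Δreserves − Δrequired = +£215B − (−£22.82B) = +£237.82 billion.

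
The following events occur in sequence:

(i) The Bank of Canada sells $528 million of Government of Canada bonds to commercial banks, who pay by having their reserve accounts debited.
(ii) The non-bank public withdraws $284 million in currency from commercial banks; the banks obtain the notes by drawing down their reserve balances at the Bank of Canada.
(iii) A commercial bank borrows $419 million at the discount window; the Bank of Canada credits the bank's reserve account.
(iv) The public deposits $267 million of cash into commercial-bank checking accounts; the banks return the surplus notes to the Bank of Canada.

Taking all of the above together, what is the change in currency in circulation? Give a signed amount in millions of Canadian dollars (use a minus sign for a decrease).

+$17 million

Bank of Canada balance sheet:
  Assets:      Securities −$528M, Loans to banks +$419M
  Liabilities: Bank reserves −$126M, Currency in circulation +$17M
So the change in currency in circulation is +$17 million.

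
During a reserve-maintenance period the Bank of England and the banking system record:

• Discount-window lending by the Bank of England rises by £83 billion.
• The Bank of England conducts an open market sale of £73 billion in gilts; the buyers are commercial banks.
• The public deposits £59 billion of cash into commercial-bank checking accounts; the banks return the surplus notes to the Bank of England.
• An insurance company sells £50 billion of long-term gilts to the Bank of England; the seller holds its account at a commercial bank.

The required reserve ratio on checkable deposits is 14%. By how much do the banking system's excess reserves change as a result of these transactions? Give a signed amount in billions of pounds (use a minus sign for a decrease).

+£103.74 billion

Discount-window loan £83 billion: reserves +£83B, deposits 0.
OMO sale (to banks) £73 billion: reserves −£73B, deposits 0.
Currency deposit £59 billion: reserves +£59B, deposits +£59B.
Asset purchase (from non-banks) £50 billion: reserves +£50B, deposits +£50B.
Totals: Δreserves = +£119B, Δdeposits = +£109B.
Δrequired reserves = 14% × +£109B = +£15.26B.
Δexcess reserves = Δreserves − Δrequired = +£119B − (+£15.26B) = +£103.74 billion.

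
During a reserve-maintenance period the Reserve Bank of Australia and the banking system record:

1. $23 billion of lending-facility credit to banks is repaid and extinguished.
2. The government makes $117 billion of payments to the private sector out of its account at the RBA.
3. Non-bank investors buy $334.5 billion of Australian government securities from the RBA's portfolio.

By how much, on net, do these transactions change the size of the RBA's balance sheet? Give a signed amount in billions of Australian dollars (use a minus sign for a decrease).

-$357.5 billion

RBA balance sheet:
  Assets:      Securities −$334.5B, Loans to banks −$23B
  Liabilities: Bank reserves −$240.5B, Government deposits −$117B
Commercial banking system:
  Assets:      Reserves at CB −$240.5B
  Liabilities: Checkable deposits −$217.5B, Borrowings from CB −$23B
Change in total RBA assets = -$357.5 billion.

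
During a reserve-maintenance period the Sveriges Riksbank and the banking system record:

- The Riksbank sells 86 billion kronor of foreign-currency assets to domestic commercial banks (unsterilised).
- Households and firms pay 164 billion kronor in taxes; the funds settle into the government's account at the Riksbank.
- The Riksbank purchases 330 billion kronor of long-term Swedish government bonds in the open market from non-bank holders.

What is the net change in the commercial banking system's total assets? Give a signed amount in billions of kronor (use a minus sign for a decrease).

FX sale 86 billion kronor: just an asset swap on bank balance sheets → 0.
Government account inflow 164 billion kronor: bank balance sheets shrink → −164B.
Asset purchase (from non-banks) 330 billion kronor: bank balance sheets expand → +330B.
Net: 0 − 164 + 330 = +166 billion.

+166 billion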